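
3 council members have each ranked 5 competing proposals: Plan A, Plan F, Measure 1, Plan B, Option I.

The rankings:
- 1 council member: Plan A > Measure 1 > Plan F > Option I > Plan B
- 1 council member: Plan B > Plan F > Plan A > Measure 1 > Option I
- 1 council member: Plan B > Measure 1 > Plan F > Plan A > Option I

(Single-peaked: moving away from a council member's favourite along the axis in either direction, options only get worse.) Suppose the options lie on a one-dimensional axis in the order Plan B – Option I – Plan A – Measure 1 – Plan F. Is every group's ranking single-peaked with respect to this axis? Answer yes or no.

Axis positions: Plan B=1, Option I=2, Plan A=3, Measure 1=4, Plan F=5.
Group 1 (peak Plan A at position 3): ranking walks positions 3-4-5-2-1, expanding outward from the peak — single-peaked.
Group 2: ranking walks positions 1-5-3-4-2; Plan F is ranked above Option I even though Option I lies between Plan F and the peak Plan B on the axis — preferences dip and rise again. Not single-peaked.
Group 3: ranking walks positions 1-4-5-3-2; Measure 1 is ranked above Option I even though Option I lies between Measure 1 and the peak Plan B on the axis — preferences dip and rise again. Not single-peaked.
Group 2 violates single-peakedness, so the profile is not single-peaked on this axis.

no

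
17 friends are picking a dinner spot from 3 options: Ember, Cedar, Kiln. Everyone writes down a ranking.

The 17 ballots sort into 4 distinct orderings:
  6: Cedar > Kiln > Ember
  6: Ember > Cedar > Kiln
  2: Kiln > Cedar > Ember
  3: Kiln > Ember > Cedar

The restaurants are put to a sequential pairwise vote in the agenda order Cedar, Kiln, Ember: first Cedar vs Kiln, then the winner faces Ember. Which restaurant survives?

Ember

Round 1: Cedar vs Kiln — 12–5, Cedar advances.
Round 2: Cedar vs Ember — 8–9, Ember advances.
Ember survives the agenda.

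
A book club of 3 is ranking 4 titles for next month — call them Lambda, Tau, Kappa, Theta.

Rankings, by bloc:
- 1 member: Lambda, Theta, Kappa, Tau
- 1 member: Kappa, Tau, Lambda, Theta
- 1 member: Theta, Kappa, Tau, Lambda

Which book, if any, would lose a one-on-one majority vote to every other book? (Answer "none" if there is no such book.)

Head-to-head results (3 members):
Lambda vs Tau: 1 for Lambda, 2 for Tau — Tau by 2–1.
Lambda vs Kappa: 1 to 2, Kappa.
Lambda vs Theta: 1+1 = 2 for Lambda, 1 for Theta — Lambda by 2–1.
Tau vs Kappa: Tau preferred on 0 ballots; Kappa wins 3–0.
Tau vs Theta: Tau preferred on 1 ballot; Theta wins 2–1.
Kappa vs Theta: 1 to 2, Theta.
Each book has at least one pairwise win (Lambda beats Theta; Tau beats Lambda; Kappa beats Lambda; Theta beats Tau) — no Condorcet loser.

none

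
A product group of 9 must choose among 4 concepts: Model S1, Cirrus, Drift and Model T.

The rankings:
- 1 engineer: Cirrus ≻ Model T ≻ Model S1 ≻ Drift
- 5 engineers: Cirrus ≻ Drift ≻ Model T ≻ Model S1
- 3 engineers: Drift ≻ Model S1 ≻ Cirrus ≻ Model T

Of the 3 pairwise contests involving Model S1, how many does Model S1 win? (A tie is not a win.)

0

Model S1 against each rival (9 engineers):
Model S1–Cirrus: Cirrus 6–3.
Model S1 vs Drift: 1 to 8, Drift.
Model S1 vs Model T: Model S1 is ranked higher on 3 ballots, Model T on 6. Model T wins 6–3.
Model S1 beats no one; loses to Cirrus, Drift, Model T — 0 pairwise wins.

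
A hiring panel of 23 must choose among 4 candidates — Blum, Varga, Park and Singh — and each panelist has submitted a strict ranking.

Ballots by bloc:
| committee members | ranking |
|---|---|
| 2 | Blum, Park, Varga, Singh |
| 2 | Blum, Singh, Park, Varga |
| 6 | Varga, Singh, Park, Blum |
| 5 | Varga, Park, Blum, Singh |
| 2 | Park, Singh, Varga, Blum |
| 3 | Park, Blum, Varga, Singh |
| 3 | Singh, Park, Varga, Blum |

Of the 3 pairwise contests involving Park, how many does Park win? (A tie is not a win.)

Park against each rival (23 committee members):
Park vs Blum: Park is ranked higher on 6+5+2+3+3 = 19 ballots, Blum on 4. Park wins 19–4.
Park vs Varga: Park is ranked higher on 2+2+2+3+3 = 12 ballots, Varga on 11. Park wins 12–11.
Park vs Singh: 12 to 11, Park.
Park beats Blum, Varga, Singh — 3 pairwise wins.

3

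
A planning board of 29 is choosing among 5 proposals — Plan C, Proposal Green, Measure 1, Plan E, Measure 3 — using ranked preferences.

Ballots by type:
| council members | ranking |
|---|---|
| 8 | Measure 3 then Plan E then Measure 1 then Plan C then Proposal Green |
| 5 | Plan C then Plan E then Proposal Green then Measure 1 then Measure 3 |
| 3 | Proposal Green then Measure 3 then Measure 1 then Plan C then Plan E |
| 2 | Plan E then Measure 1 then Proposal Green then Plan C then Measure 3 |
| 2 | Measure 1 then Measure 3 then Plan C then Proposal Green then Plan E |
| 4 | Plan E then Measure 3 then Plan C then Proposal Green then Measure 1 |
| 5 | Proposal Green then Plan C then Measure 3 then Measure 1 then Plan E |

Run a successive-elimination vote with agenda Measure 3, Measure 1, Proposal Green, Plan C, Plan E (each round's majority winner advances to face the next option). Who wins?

Round 1: Measure 3 vs Measure 1 — 20–9, Measure 3 advances.
Round 2: Measure 3 vs Proposal Green — 14–15, Proposal Green advances.
Round 3: Proposal Green vs Plan C — 10–19, Plan C advances.
Round 4: Plan C vs Plan E — 15–14, Plan C advances.
Plan C survives the agenda.

Plan C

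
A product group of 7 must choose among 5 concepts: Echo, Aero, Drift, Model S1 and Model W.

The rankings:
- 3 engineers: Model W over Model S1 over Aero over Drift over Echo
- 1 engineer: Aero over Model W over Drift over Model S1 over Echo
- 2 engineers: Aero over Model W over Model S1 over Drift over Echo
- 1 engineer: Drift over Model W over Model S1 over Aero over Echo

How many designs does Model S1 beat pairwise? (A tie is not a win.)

Model S1 against each rival (7 engineers):
Model S1 vs Echo: 7 to 0, Model S1.
Model S1–Aero: Model S1 4–3.
Model S1 vs Drift: Model S1, 5–2.
Model S1 vs Model W: Model W, 7–0.
Model S1 beats Echo, Aero, Drift; loses to Model W — 3 pairwise wins.

3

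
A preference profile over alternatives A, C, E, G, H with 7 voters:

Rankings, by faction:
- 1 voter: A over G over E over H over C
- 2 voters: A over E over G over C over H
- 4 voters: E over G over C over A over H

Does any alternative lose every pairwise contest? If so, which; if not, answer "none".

Pairwise majorities:
A vs C: C wins 4–3.
A vs E: 3 to 4, E.
A vs G: G, 4–3.
A vs H: A is ranked higher on 1+2+4 = 7 ballots, H on 0. A wins 7–0.
C vs E: 0 for C, 7 for E — E by 7–0.
C vs G: 0 to 7, G.
C vs H: C, 6–1.
E vs G: E wins 6–1.
E vs H: E is ranked higher on 1+2+4 = 7 ballots, H on 0. E wins 7–0.
G–H: G 7–0.
Only H has no wins; H is the Condorcet loser.

H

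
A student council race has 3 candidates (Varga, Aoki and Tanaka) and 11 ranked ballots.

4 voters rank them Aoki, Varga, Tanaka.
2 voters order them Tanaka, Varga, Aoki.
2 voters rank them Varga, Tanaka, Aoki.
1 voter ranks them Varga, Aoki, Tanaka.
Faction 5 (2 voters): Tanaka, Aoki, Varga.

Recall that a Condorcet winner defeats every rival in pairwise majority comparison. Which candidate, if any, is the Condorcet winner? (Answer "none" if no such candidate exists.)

none

Pairwise majorities:
Varga vs Aoki: Aoki, 6–5.
Varga vs Tanaka: Varga, 7–4.
Aoki vs Tanaka: Tanaka, 6–5.
No candidate is unbeaten: Varga loses to Aoki; Aoki loses to Tanaka; Tanaka loses to Varga. In particular Varga beats Tanaka beats Aoki beats Varga is a majority cycle — no Condorcet winner exists.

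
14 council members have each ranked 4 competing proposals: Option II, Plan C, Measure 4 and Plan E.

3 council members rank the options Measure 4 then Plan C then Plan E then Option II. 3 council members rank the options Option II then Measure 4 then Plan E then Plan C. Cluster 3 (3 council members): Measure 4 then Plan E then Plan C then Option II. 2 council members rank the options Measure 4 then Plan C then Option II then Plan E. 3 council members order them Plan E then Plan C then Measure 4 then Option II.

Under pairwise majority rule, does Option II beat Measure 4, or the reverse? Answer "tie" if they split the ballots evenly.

Measure 4

Ballots ranking Option II above Measure 4: 3.
Ballots ranking Measure 4 above Option II: 14 − 3 = 11.
Measure 4 wins the head-to-head 11–3.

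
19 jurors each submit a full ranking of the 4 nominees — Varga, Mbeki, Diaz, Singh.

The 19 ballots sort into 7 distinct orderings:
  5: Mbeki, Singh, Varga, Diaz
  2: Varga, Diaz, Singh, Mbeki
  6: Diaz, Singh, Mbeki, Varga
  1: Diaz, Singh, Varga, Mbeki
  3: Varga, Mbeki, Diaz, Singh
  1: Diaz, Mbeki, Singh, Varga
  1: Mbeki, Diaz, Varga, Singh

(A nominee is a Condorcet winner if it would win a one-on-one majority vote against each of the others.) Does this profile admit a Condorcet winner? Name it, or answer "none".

Head-to-head results (19 jurors):
Varga vs Mbeki: Mbeki, 13–6.
Varga–Diaz: Varga 10–9.
Varga vs Singh: Singh wins 13–6.
Mbeki vs Diaz: Diaz, 10–9.
Mbeki–Singh: Mbeki 10–9.
Diaz–Singh: Diaz 14–5.
Every nominee loses at least once (Varga loses to Mbeki; Mbeki loses to Diaz; Diaz loses to Varga; Singh loses to Mbeki). The majority relation contains the cycle Varga → Diaz → Mbeki → Varga, so there is no Condorcet winner.

none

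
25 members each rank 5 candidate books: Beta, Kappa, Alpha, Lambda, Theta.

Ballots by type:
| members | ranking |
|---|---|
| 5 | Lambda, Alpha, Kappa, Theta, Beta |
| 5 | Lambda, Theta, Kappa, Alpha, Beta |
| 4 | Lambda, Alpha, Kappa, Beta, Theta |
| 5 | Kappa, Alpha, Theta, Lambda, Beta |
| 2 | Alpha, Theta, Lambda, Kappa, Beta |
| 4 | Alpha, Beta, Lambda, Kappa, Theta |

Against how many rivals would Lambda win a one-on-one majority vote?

4

Lambda against each rival (25 members):
Lambda vs Beta: Lambda wins 21–4.
Lambda vs Kappa: Lambda preferred on 5+5+4+2+4 = 20 ballots; Lambda wins 20–5.
Lambda–Alpha: Lambda 14–11.
Lambda vs Theta: Lambda is ranked higher on 5+5+4+4 = 18 ballots, Theta on 7. Lambda wins 18–7.
Lambda beats Beta, Kappa, Alpha, Theta — 4 pairwise wins.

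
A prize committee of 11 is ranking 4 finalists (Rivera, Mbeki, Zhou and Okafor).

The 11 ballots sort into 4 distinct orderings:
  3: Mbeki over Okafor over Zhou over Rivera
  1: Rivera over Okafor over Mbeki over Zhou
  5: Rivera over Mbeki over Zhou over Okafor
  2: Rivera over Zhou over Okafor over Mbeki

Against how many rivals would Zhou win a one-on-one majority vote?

1

Zhou against each rival (11 jurors):
Zhou vs Rivera: Rivera wins 8–3.
Zhou vs Mbeki: Zhou preferred on 2 ballots; Mbeki wins 9–2.
Zhou vs Okafor: Zhou is ranked higher on 5+2 = 7 ballots, Okafor on 4. Zhou wins 7–4.
Zhou beats Okafor; loses to Rivera, Mbeki — 1 pairwise win.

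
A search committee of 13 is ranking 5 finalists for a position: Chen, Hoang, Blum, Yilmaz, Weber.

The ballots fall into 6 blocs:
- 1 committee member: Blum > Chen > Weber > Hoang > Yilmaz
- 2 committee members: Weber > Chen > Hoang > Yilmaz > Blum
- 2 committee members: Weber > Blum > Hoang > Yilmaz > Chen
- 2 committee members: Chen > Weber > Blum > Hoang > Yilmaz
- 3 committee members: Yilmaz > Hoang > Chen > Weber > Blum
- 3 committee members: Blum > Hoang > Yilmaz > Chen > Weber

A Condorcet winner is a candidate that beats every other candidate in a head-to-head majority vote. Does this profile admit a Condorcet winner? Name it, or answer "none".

Check each pair by majority over 13 ballots:
Chen vs Hoang: Hoang, 8–5.
Chen–Blum: Chen 7–6.
Chen vs Yilmaz: Yilmaz, 8–5.
Chen vs Weber: Chen is ranked higher on 1+2+3+3 = 9 ballots, Weber on 4. Chen wins 9–4.
Hoang–Blum: Blum 8–5.
Hoang vs Yilmaz: Hoang preferred on 1+2+2+2+3 = 10 ballots; Hoang wins 10–3.
Hoang vs Weber: Weber, 7–6.
Blum vs Yilmaz: Blum, 8–5.
Blum vs Weber: Weber, 9–4.
Yilmaz vs Weber: 6 to 7, Weber.
No candidate is unbeaten: Chen loses to Hoang; Hoang loses to Blum; Blum loses to Chen; Yilmaz loses to Hoang; Weber loses to Chen. In particular Chen beats Blum beats Hoang beats Chen is a majority cycle — no Condorcet winner exists.

none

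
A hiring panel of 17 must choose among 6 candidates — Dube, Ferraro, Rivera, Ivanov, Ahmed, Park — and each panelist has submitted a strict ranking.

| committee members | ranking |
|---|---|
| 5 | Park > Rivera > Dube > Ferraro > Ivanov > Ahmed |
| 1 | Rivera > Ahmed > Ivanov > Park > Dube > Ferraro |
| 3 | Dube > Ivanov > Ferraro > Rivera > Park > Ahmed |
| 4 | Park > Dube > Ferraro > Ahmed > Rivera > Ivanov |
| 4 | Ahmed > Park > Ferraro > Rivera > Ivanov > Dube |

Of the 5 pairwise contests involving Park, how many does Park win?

Park against each rival (17 committee members):
Park vs Dube: 5+1+4+4 = 14 for Park, 3 for Dube — Park by 14–3.
Park vs Ferraro: 14 to 3, Park.
Park vs Rivera: Park is ranked higher on 5+4+4 = 13 ballots, Rivera on 4. Park wins 13–4.
Park vs Ivanov: Park is ranked higher on 5+4+4 = 13 ballots, Ivanov on 4. Park wins 13–4.
Park–Ahmed: Park 12–5.
Park beats Dube, Ferraro, Rivera, Ivanov, Ahmed — 5 pairwise wins.

5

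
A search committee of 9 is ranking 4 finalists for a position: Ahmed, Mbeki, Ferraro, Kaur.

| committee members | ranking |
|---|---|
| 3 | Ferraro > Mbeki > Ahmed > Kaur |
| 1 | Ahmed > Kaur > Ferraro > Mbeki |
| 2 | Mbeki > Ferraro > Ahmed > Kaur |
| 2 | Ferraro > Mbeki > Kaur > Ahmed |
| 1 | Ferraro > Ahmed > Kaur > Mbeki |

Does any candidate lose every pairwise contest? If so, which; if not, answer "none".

Kaur

Pairwise majorities:
Ahmed vs Mbeki: 2 to 7, Mbeki.
Ahmed vs Ferraro: 1 to 8, Ferraro.
Ahmed vs Kaur: 3+1+2+1 = 7 for Ahmed, 2 for Kaur — Ahmed by 7–2.
Mbeki–Ferraro: Ferraro 7–2.
Mbeki vs Kaur: Mbeki preferred on 3+2+2 = 7 ballots; Mbeki wins 7–2.
Ferraro vs Kaur: Ferraro wins 8–1.
Kaur loses to every other candidate — it is the Condorcet loser.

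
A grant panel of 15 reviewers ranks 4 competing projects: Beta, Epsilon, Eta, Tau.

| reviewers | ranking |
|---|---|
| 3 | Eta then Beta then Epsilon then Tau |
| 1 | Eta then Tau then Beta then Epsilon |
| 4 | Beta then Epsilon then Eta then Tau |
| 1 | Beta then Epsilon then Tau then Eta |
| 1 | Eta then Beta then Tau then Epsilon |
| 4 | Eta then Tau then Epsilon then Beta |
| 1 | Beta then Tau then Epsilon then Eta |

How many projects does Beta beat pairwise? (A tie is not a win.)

Beta against each rival (15 reviewers):
Beta vs Epsilon: 3+1+4+1+1+1 = 11 for Beta, 4 for Epsilon — Beta by 11–4.
Beta vs Eta: 6 to 9, Eta.
Beta vs Tau: Beta, 10–5.
Beta beats Epsilon, Tau; loses to Eta — 2 pairwise wins.

2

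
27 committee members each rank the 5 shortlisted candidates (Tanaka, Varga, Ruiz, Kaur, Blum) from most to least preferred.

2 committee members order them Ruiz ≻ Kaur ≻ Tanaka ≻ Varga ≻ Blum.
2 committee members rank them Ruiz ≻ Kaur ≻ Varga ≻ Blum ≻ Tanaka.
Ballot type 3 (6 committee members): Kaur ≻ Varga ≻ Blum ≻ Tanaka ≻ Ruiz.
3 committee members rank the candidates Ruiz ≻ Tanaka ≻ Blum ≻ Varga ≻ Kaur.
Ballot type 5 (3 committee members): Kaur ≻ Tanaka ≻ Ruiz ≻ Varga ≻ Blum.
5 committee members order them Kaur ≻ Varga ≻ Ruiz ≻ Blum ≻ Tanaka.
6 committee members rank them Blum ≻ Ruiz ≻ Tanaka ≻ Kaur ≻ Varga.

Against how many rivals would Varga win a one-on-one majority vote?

1

Varga against each rival (27 committee members):
Varga–Tanaka: Tanaka 14–13.
Varga vs Ruiz: Varga preferred on 6+5 = 11 ballots; Ruiz wins 16–11.
Varga–Kaur: Kaur 24–3.
Varga vs Blum: Varga, 18–9.
Varga beats Blum; loses to Tanaka, Ruiz, Kaur — 1 pairwise win.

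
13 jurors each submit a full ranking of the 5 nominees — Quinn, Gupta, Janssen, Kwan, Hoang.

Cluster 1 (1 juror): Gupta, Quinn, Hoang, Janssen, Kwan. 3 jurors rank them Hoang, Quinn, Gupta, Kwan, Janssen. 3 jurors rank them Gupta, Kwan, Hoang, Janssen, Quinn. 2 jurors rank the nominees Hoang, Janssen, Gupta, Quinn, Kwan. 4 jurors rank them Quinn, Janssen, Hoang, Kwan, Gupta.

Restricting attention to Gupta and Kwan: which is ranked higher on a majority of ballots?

Gupta

Ballots ranking Gupta above Kwan: 1 + 3 + 3 + 2 = 9.
Ballots ranking Kwan above Gupta: 13 − 9 = 4.
Gupta wins the head-to-head 9–4.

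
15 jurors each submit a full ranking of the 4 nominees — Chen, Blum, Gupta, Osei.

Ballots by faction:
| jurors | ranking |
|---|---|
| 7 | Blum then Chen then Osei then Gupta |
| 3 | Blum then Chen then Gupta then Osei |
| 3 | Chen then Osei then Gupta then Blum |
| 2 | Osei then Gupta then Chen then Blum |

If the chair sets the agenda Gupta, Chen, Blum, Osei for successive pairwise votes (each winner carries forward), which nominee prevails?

Round 1: Gupta vs Chen — 2–13, Chen advances.
Round 2: Chen vs Blum — 5–10, Blum advances.
Round 3: Blum vs Osei — 10–5, Blum advances.
Blum survives the agenda.

Blum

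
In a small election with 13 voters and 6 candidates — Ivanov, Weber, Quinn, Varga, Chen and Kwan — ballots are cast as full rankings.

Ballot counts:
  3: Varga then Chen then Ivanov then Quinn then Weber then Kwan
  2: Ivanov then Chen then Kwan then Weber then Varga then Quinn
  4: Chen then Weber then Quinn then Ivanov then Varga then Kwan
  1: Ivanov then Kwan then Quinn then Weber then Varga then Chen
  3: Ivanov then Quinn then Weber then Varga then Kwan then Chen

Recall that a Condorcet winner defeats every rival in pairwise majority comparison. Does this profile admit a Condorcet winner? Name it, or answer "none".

Head-to-head results (13 voters):
Ivanov–Weber: Ivanov 9–4.
Ivanov–Quinn: Ivanov 9–4.
Ivanov vs Varga: Ivanov, 10–3.
Ivanov vs Chen: Chen, 7–6.
Ivanov–Kwan: Ivanov 13–0.
Weber vs Quinn: Quinn, 7–6.
Weber vs Varga: Weber, 10–3.
Weber vs Chen: Chen wins 9–4.
Weber vs Kwan: Weber, 10–3.
Quinn–Varga: Quinn 8–5.
Quinn vs Chen: Chen, 9–4.
Quinn vs Kwan: Quinn, 10–3.
Varga–Chen: Varga 7–6.
Varga vs Kwan: Varga wins 10–3.
Chen vs Kwan: Chen wins 9–4.
No candidate is unbeaten: Ivanov loses to Chen; Weber loses to Ivanov; Quinn loses to Ivanov; Varga loses to Ivanov; Chen loses to Varga; Kwan loses to Ivanov. In particular Ivanov → Varga → Chen → Ivanov is a majority cycle — no Condorcet winner exists.

none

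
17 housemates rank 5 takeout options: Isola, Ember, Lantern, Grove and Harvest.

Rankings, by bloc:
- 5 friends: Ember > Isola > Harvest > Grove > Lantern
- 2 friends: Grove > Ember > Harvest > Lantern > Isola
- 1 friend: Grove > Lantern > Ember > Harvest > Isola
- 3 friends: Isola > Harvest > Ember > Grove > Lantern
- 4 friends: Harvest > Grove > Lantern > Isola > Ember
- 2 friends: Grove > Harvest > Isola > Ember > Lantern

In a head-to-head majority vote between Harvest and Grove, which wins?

Harvest

Ballots ranking Harvest above Grove: 5 + 3 + 4 = 12.
Ballots ranking Grove above Harvest: 17 − 12 = 5.
Harvest wins the head-to-head 12–5.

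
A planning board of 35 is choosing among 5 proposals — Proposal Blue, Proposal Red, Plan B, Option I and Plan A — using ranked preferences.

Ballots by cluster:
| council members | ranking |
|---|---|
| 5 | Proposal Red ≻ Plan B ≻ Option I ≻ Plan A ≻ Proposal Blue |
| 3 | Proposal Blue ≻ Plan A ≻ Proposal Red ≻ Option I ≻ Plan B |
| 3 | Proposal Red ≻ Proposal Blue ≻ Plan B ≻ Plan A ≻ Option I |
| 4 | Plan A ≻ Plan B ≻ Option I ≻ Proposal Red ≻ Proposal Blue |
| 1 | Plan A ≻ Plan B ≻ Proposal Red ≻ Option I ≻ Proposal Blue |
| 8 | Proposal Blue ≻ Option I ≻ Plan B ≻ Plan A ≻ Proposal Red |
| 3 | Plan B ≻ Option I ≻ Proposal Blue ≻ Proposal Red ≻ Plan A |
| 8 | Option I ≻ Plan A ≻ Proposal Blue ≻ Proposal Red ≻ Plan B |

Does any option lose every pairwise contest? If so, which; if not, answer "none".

none

Pairwise majorities:
Proposal Blue vs Proposal Red: 3+8+3+8 = 22 for Proposal Blue, 13 for Proposal Red — Proposal Blue by 22–13.
Proposal Blue vs Plan B: 22 to 13, Proposal Blue.
Proposal Blue vs Option I: Proposal Blue preferred on 3+3+8 = 14 ballots; Option I wins 21–14.
Proposal Blue–Plan A: Plan A 18–17.
Proposal Red vs Plan B: Proposal Red preferred on 5+3+3+8 = 19 ballots; Proposal Red wins 19–16.
Proposal Red–Option I: Option I 23–12.
Proposal Red–Plan A: Plan A 24–11.
Plan B–Option I: Option I 19–16.
Plan B vs Plan A: Plan B is ranked higher on 5+3+8+3 = 19 ballots, Plan A on 16. Plan B wins 19–16.
Option I vs Plan A: Option I, 24–11.
Each option has at least one pairwise win (Proposal Blue beats Proposal Red; Proposal Red beats Plan B; Plan B beats Plan A; Option I beats Proposal Blue; Plan A beats Proposal Blue) — no Condorcet loser.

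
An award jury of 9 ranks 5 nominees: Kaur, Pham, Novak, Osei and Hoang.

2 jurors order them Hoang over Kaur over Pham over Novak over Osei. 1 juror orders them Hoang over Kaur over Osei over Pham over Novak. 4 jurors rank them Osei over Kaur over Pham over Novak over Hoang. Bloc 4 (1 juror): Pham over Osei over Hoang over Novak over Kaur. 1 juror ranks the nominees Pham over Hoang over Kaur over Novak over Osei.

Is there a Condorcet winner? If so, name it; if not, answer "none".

Head-to-head results (9 jurors):
Kaur vs Pham: Kaur, 7–2.
Kaur vs Novak: Kaur, 8–1.
Kaur vs Osei: Osei wins 5–4.
Kaur–Hoang: Hoang 5–4.
Pham vs Novak: Pham, 9–0.
Pham–Osei: Osei 5–4.
Pham vs Hoang: Pham wins 6–3.
Novak vs Osei: Osei, 6–3.
Novak vs Hoang: Hoang wins 5–4.
Osei vs Hoang: Osei, 5–4.
Only Osei has no losses; Osei is the Condorcet winner.

Osei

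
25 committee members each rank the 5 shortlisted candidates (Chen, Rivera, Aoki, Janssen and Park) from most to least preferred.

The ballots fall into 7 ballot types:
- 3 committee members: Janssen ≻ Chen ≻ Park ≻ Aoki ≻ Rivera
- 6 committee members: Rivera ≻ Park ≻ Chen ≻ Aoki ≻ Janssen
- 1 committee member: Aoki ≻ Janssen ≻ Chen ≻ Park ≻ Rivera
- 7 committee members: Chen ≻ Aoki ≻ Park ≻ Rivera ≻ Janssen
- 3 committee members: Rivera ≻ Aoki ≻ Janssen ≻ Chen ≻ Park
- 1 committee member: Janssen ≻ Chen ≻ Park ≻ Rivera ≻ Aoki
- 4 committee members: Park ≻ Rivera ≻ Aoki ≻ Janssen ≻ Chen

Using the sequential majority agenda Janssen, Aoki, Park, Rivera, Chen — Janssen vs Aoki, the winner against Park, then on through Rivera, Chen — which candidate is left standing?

Round 1: Janssen vs Aoki — 4–21, Aoki advances.
Round 2: Aoki vs Park — 11–14, Park advances.
Round 3: Park vs Rivera — 16–9, Park advances.
Round 4: Park vs Chen — 10–15, Chen advances.
The agenda winner is Chen.

Chen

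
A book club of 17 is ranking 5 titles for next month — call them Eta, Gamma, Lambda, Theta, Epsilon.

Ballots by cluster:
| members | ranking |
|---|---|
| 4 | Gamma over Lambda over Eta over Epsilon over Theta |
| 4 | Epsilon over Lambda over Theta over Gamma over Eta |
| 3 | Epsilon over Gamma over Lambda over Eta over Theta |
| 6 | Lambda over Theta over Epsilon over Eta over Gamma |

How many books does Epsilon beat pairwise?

3

Epsilon against each rival (17 members):
Epsilon vs Eta: Epsilon, 13–4.
Epsilon vs Gamma: Epsilon preferred on 4+3+6 = 13 ballots; Epsilon wins 13–4.
Epsilon vs Lambda: Lambda, 10–7.
Epsilon–Theta: Epsilon 11–6.
Epsilon beats Eta, Gamma, Theta; loses to Lambda — 3 pairwise wins.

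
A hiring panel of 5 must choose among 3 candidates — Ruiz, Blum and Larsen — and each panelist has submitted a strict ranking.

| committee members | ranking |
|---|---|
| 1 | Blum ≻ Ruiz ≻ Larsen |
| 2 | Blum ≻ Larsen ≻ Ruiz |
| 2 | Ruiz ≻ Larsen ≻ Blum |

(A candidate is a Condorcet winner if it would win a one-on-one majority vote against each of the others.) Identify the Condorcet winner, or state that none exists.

Head-to-head results (5 committee members):
Ruiz–Blum: Blum 3–2.
Ruiz–Larsen: Ruiz 3–2.
Blum–Larsen: Blum 3–2.
Blum beats each of Ruiz, Larsen — Blum is the Condorcet winner.

Blum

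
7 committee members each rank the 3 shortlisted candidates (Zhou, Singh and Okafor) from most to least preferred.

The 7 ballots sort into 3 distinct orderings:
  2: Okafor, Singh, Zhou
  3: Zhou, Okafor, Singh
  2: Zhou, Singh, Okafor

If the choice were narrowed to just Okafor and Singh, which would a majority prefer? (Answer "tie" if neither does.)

Okafor

Ballots ranking Okafor above Singh: 2 + 3 = 5.
Ballots ranking Singh above Okafor: 7 − 5 = 2.
Okafor wins the head-to-head 5–2.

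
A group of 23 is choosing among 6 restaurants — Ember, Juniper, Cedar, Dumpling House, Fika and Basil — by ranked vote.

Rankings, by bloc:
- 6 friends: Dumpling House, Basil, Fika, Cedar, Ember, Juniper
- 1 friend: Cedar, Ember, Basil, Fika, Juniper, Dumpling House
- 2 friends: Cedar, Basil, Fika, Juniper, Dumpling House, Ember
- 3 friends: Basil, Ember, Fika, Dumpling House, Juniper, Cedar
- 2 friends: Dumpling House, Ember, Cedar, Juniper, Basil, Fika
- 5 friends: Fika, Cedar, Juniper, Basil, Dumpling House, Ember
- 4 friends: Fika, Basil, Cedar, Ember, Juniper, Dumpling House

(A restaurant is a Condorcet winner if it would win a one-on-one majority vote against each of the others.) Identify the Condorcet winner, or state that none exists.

Pairwise majorities:
Ember vs Juniper: 16 to 7, Ember.
Ember vs Cedar: 5 to 18, Cedar.
Ember vs Dumpling House: Ember preferred on 1+3+4 = 8 ballots; Dumpling House wins 15–8.
Ember vs Fika: 1+3+2 = 6 for Ember, 17 for Fika — Fika by 17–6.
Ember vs Basil: Ember preferred on 1+2 = 3 ballots; Basil wins 20–3.
Juniper vs Cedar: 3 to 20, Cedar.
Juniper vs Dumpling House: Juniper preferred on 1+2+5+4 = 12 ballots; Juniper wins 12–11.
Juniper vs Fika: 2 for Juniper, 21 for Fika — Fika by 21–2.
Juniper vs Basil: 2+5 = 7 for Juniper, 16 for Basil — Basil by 16–7.
Cedar vs Dumpling House: Cedar preferred on 1+2+5+4 = 12 ballots; Cedar wins 12–11.
Cedar vs Fika: Cedar preferred on 1+2+2 = 5 ballots; Fika wins 18–5.
Cedar vs Basil: Cedar is ranked higher on 1+2+2+5 = 10 ballots, Basil on 13. Basil wins 13–10.
Dumpling House vs Fika: Dumpling House preferred on 6+2 = 8 ballots; Fika wins 15–8.
Dumpling House vs Basil: 6+2 = 8 for Dumpling House, 15 for Basil — Basil by 15–8.
Fika vs Basil: Fika preferred on 5+4 = 9 ballots; Basil wins 14–9.
Basil defeats every rival head-to-head and is the Condorcet winner.

Basil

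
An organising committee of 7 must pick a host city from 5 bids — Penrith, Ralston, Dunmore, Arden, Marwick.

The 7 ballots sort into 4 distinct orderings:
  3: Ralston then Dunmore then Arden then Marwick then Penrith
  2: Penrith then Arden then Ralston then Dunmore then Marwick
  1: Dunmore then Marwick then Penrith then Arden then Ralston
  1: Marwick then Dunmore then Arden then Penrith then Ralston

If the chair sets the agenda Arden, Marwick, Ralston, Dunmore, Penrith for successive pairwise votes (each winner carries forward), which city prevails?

Round 1: Arden vs Marwick — 5–2, Arden advances.
Round 2: Arden vs Ralston — 4–3, Arden advances.
Round 3: Arden vs Dunmore — 2–5, Dunmore advances.
Round 4: Dunmore vs Penrith — 5–2, Dunmore advances.
Dunmore survives the agenda.

Dunmore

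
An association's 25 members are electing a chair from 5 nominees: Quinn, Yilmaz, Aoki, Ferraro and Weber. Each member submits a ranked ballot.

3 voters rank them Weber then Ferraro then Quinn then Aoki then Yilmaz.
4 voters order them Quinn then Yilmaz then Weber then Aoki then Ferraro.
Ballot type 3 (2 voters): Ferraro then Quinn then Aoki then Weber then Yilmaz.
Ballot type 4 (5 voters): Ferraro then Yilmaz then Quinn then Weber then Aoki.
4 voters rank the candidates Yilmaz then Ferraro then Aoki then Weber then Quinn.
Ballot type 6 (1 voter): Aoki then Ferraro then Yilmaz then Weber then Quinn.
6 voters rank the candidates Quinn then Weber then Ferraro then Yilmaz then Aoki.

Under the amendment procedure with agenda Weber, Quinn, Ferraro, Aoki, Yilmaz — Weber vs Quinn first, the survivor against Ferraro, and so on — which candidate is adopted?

Round 1: Weber vs Quinn — 8–17, Quinn advances.
Round 2: Quinn vs Ferraro — 10–15, Ferraro advances.
Round 3: Ferraro vs Aoki — 20–5, Ferraro advances.
Round 4: Ferraro vs Yilmaz — 17–8, Ferraro advances.
Ferraro survives the agenda.

Ferraro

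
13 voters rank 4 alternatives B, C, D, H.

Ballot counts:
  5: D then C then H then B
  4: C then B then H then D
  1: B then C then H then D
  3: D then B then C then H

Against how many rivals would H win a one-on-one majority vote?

H against each rival (13 voters):
H vs B: B wins 8–5.
H–C: C 13–0.
H vs D: D wins 8–5.
H beats no one; loses to B, C, D — 0 pairwise wins.

0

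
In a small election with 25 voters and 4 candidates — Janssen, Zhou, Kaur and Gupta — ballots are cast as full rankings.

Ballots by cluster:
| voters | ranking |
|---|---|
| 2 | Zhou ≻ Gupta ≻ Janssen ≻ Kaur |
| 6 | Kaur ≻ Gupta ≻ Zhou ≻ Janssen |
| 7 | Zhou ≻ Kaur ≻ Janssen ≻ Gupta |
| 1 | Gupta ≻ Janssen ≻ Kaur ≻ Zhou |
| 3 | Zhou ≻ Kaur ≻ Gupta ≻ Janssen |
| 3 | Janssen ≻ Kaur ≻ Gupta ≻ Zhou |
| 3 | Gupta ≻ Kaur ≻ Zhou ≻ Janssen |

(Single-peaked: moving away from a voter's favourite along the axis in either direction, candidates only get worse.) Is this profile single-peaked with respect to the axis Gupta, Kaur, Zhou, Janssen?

Axis positions: Gupta=1, Kaur=2, Zhou=3, Janssen=4.
Cluster 1: ranking walks positions 3-1-4-2; Gupta is ranked above Kaur even though Kaur lies between Gupta and the peak Zhou on the axis — preferences dip and rise again. Not single-peaked.
Cluster 2 (peak Kaur at position 2): ranking walks positions 2-1-3-4, expanding outward from the peak — single-peaked.
Cluster 3 (peak Zhou at position 3): ranking walks positions 3-2-4-1, expanding outward from the peak — single-peaked.
Cluster 4: ranking walks positions 1-4-2-3; Janssen is ranked above Kaur even though Kaur lies between Janssen and the peak Gupta on the axis — preferences dip and rise again. Not single-peaked.
Cluster 5 (peak Zhou at position 3): ranking walks positions 3-2-1-4, expanding outward from the peak — single-peaked.
Cluster 6: ranking walks positions 4-2-1-3; Kaur is ranked above Zhou even though Zhou lies between Kaur and the peak Janssen on the axis — preferences dip and rise again. Not single-peaked.
Cluster 7 (peak Gupta at position 1): ranking walks positions 1-2-3-4, expanding outward from the peak — single-peaked.
Cluster 1 violates single-peakedness, so the profile is not single-peaked on this axis.

no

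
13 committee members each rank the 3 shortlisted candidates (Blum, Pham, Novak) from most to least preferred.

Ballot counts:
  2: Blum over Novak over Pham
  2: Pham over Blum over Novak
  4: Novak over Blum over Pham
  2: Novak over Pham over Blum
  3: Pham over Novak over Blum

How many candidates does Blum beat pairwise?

0

Blum against each rival (13 committee members):
Blum vs Pham: Pham, 7–6.
Blum vs Novak: Blum is ranked higher on 2+2 = 4 ballots, Novak on 9. Novak wins 9–4.
Blum beats no one; loses to Pham, Novak — 0 pairwise wins.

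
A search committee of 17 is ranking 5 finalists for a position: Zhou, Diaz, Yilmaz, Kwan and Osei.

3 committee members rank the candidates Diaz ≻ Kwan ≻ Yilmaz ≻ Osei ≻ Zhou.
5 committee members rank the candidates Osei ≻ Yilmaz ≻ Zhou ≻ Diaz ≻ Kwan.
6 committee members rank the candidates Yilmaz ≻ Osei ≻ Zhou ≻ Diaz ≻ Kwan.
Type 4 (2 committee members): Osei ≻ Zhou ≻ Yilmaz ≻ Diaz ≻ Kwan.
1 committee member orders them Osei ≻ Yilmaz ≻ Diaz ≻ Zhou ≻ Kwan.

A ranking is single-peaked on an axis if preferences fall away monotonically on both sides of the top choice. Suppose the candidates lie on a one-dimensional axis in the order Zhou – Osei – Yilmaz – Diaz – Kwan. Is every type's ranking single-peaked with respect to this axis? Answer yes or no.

yes

Axis positions: Zhou=1, Osei=2, Yilmaz=3, Diaz=4, Kwan=5.
Type 1 (peak Diaz at position 4): ranking walks positions 4-5-3-2-1, expanding outward from the peak — single-peaked.
Type 2 (peak Osei at position 2): ranking walks positions 2-3-1-4-5, expanding outward from the peak — single-peaked.
Type 3 (peak Yilmaz at position 3): ranking walks positions 3-2-1-4-5, expanding outward from the peak — single-peaked.
Type 4 (peak Osei at position 2): ranking walks positions 2-1-3-4-5, expanding outward from the peak — single-peaked.
Type 5 (peak Osei at position 2): ranking walks positions 2-3-4-1-5, expanding outward from the peak — single-peaked.
Every ranking is single-peaked on this axis.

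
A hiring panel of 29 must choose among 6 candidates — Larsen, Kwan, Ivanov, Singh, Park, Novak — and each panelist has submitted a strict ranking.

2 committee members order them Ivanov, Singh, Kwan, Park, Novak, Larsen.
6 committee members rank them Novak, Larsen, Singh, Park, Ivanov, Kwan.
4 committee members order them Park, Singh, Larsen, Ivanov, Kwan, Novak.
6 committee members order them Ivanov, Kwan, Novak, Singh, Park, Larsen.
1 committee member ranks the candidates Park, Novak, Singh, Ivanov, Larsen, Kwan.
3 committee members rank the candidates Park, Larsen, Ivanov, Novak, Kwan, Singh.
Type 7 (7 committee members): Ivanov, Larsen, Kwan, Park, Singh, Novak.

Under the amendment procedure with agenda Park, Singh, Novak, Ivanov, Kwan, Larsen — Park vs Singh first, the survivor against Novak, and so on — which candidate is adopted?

Ivanov

Round 1: Park vs Singh — 15–14, Park advances.
Round 2: Park vs Novak — 17–12, Park advances.
Round 3: Park vs Ivanov — 14–15, Ivanov advances.
Round 4: Ivanov vs Kwan — 29–0, Ivanov advances.
Round 5: Ivanov vs Larsen — 16–13, Ivanov advances.
The agenda winner is Ivanov.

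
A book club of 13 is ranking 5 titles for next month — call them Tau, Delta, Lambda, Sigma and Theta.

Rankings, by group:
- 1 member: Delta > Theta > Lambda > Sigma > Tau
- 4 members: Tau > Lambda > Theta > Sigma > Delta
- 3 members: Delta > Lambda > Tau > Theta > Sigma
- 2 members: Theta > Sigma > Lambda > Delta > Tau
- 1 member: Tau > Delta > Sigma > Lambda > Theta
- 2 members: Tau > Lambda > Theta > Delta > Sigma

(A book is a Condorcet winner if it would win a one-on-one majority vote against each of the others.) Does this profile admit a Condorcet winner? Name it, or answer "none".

Pairwise majorities:
Tau vs Delta: Tau is ranked higher on 4+1+2 = 7 ballots, Delta on 6. Tau wins 7–6.
Tau vs Lambda: Tau, 7–6.
Tau vs Sigma: Tau, 10–3.
Tau vs Theta: Tau is ranked higher on 4+3+1+2 = 10 ballots, Theta on 3. Tau wins 10–3.
Delta vs Lambda: Delta is ranked higher on 1+3+1 = 5 ballots, Lambda on 8. Lambda wins 8–5.
Delta–Sigma: Delta 7–6.
Delta vs Theta: 1+3+1 = 5 for Delta, 8 for Theta — Theta by 8–5.
Lambda vs Sigma: Lambda, 10–3.
Lambda vs Theta: Lambda, 10–3.
Sigma vs Theta: Theta, 12–1.
Only Tau has no losses; Tau is the Condorcet winner.

Tau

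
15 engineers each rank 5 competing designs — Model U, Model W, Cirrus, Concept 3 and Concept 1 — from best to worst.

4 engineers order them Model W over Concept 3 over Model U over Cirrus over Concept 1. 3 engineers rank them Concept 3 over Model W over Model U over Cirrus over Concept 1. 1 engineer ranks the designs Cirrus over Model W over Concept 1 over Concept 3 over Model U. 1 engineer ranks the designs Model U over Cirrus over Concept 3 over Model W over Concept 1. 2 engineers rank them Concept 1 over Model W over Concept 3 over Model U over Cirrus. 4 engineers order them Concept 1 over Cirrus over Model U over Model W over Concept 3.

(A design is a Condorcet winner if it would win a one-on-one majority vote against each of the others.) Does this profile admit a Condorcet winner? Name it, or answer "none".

Model W

Check each pair by majority over 15 ballots:
Model U vs Model W: Model W wins 10–5.
Model U vs Cirrus: Model U, 10–5.
Model U vs Concept 3: Concept 3, 10–5.
Model U vs Concept 1: 4+3+1 = 8 for Model U, 7 for Concept 1 — Model U by 8–7.
Model W vs Cirrus: Model W is ranked higher on 4+3+2 = 9 ballots, Cirrus on 6. Model W wins 9–6.
Model W–Concept 3: Model W 11–4.
Model W–Concept 1: Model W 9–6.
Cirrus vs Concept 3: Concept 3 wins 9–6.
Cirrus vs Concept 1: Cirrus wins 9–6.
Concept 3 vs Concept 1: Concept 3 is ranked higher on 4+3+1 = 8 ballots, Concept 1 on 7. Concept 3 wins 8–7.
Model W defeats every rival head-to-head and is the Condorcet winner.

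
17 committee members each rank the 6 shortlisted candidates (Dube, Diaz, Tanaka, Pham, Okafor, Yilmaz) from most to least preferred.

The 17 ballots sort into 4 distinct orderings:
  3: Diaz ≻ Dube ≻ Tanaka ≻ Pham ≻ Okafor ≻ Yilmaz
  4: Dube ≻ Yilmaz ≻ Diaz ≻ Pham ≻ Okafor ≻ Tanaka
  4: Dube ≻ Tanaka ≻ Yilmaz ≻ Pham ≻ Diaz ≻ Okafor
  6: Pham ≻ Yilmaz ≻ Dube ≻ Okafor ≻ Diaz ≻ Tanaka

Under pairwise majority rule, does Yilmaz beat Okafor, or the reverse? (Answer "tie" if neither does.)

Yilmaz

Ballots ranking Yilmaz above Okafor: 4 + 4 + 6 = 14.
Ballots ranking Okafor above Yilmaz: 17 − 14 = 3.
Yilmaz wins the head-to-head 14–3.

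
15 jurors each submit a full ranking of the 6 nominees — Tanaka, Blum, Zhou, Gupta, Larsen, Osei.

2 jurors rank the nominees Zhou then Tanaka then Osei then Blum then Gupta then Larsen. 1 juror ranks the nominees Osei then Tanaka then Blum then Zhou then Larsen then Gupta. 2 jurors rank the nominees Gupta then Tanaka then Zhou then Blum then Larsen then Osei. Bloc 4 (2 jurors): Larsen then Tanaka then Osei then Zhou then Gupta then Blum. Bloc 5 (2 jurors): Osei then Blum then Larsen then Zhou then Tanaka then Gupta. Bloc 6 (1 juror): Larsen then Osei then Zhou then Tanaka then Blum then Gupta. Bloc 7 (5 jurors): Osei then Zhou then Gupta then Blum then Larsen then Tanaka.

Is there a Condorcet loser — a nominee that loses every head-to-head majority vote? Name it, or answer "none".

none

Head-to-head results (15 jurors):
Tanaka vs Blum: Tanaka, 8–7.
Tanaka–Zhou: Zhou 10–5.
Tanaka vs Gupta: Tanaka preferred on 2+1+2+2+1 = 8 ballots; Tanaka wins 8–7.
Tanaka vs Larsen: Larsen wins 10–5.
Tanaka vs Osei: 6 to 9, Osei.
Blum vs Zhou: Blum preferred on 1+2 = 3 ballots; Zhou wins 12–3.
Blum vs Gupta: Blum is ranked higher on 2+1+2+1 = 6 ballots, Gupta on 9. Gupta wins 9–6.
Blum vs Larsen: Blum wins 12–3.
Blum vs Osei: Osei wins 13–2.
Zhou vs Gupta: Zhou, 13–2.
Zhou vs Larsen: 10 to 5, Zhou.
Zhou vs Osei: 4 to 11, Osei.
Gupta vs Larsen: 9 to 6, Gupta.
Gupta vs Osei: Gupta preferred on 2 ballots; Osei wins 13–2.
Larsen vs Osei: 2+2+1 = 5 for Larsen, 10 for Osei — Osei by 10–5.
Every nominee wins at least one matchup (Tanaka beats Blum; Blum beats Larsen; Zhou beats Tanaka; Gupta beats Blum; Larsen beats Tanaka; Osei beats Tanaka), so there is no Condorcet loser.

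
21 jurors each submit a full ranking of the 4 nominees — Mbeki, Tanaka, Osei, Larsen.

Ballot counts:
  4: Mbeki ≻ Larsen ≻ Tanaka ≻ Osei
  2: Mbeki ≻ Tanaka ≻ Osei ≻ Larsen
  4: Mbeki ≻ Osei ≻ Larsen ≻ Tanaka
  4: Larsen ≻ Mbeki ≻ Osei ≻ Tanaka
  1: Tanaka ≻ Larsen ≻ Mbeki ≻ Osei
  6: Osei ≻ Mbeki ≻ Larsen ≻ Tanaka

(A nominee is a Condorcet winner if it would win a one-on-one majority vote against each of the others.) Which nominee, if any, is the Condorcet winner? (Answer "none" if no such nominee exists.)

Mbeki

Head-to-head results (21 jurors):
Mbeki vs Tanaka: 4+2+4+4+6 = 20 for Mbeki, 1 for Tanaka — Mbeki by 20–1.
Mbeki vs Osei: 15 to 6, Mbeki.
Mbeki vs Larsen: 4+2+4+6 = 16 for Mbeki, 5 for Larsen — Mbeki by 16–5.
Tanaka vs Osei: Tanaka is ranked higher on 4+2+1 = 7 ballots, Osei on 14. Osei wins 14–7.
Tanaka vs Larsen: 3 to 18, Larsen.
Osei vs Larsen: Osei preferred on 2+4+6 = 12 ballots; Osei wins 12–9.
Mbeki defeats every rival head-to-head and is the Condorcet winner.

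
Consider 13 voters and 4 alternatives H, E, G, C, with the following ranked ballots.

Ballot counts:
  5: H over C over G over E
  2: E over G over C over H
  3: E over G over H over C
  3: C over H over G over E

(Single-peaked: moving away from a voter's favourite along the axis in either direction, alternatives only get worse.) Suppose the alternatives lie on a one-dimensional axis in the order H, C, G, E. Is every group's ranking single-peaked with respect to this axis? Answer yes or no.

Axis positions: H=1, C=2, G=3, E=4.
Group 1 (peak H at position 1): ranking walks positions 1-2-3-4, expanding outward from the peak — single-peaked.
Group 2 (peak E at position 4): ranking walks positions 4-3-2-1, expanding outward from the peak — single-peaked.
Group 3: ranking walks positions 4-3-1-2; H is ranked above C even though C lies between H and the peak E on the axis — preferences dip and rise again. Not single-peaked.
Group 4 (peak C at position 2): ranking walks positions 2-1-3-4, expanding outward from the peak — single-peaked.
Group 3 violates single-peakedness, so the profile is not single-peaked on this axis.

no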